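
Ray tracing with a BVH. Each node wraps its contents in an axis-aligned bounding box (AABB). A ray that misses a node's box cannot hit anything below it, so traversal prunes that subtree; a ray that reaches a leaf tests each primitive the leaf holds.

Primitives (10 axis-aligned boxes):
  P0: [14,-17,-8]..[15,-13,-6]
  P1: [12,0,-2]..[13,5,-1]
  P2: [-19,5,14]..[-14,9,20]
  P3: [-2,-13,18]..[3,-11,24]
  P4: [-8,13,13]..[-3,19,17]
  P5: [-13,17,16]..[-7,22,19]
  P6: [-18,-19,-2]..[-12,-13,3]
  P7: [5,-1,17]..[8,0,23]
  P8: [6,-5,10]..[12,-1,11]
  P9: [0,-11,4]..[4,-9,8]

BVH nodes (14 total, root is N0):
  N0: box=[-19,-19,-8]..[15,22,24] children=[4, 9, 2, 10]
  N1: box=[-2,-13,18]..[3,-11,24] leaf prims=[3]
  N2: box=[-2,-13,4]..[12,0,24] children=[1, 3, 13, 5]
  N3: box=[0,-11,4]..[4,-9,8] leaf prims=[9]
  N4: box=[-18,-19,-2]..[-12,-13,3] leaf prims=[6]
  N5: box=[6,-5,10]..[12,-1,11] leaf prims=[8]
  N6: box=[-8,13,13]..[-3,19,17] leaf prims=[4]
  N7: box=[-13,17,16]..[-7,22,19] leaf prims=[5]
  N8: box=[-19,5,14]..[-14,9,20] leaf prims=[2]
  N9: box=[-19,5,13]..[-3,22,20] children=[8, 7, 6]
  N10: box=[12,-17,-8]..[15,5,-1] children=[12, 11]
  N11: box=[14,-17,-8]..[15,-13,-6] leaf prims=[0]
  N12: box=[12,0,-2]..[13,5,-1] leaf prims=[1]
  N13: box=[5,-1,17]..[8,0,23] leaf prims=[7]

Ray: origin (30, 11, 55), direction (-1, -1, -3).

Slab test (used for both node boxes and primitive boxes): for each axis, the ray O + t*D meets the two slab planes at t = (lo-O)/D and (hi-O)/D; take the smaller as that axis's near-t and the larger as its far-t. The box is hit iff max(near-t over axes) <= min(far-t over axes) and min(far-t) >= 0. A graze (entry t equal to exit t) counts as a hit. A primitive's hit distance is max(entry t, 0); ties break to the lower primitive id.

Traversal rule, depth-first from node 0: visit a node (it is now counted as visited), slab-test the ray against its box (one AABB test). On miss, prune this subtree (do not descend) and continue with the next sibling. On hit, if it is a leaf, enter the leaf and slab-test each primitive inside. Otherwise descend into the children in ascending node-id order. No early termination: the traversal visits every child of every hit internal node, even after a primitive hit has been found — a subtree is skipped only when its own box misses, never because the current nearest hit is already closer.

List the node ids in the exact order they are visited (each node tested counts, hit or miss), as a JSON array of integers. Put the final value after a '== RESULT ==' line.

Trace the traversal:
N0 x:[15,49] y:[-11,30] z:[31/3,21] -> hit [15,21], descend [2, 4, 9, 10]
  N2 x:[18,32] y:[11,24] z:[31/3,17] -> miss, prune
  N4 x:[42,48] y:[24,30] z:[52/3,19] -> miss, prune
  N9 x:[33,49] y:[-11,6] z:[35/3,14] -> miss, prune
  N10 x:[15,18] y:[6,28] z:[56/3,21] -> miss, prune

Summary -> nodes [0, 2, 4, 9, 10]; box-tests=5; leaf-entries=0; first=miss

== RESULT ==
[0, 2, 4, 9, 10]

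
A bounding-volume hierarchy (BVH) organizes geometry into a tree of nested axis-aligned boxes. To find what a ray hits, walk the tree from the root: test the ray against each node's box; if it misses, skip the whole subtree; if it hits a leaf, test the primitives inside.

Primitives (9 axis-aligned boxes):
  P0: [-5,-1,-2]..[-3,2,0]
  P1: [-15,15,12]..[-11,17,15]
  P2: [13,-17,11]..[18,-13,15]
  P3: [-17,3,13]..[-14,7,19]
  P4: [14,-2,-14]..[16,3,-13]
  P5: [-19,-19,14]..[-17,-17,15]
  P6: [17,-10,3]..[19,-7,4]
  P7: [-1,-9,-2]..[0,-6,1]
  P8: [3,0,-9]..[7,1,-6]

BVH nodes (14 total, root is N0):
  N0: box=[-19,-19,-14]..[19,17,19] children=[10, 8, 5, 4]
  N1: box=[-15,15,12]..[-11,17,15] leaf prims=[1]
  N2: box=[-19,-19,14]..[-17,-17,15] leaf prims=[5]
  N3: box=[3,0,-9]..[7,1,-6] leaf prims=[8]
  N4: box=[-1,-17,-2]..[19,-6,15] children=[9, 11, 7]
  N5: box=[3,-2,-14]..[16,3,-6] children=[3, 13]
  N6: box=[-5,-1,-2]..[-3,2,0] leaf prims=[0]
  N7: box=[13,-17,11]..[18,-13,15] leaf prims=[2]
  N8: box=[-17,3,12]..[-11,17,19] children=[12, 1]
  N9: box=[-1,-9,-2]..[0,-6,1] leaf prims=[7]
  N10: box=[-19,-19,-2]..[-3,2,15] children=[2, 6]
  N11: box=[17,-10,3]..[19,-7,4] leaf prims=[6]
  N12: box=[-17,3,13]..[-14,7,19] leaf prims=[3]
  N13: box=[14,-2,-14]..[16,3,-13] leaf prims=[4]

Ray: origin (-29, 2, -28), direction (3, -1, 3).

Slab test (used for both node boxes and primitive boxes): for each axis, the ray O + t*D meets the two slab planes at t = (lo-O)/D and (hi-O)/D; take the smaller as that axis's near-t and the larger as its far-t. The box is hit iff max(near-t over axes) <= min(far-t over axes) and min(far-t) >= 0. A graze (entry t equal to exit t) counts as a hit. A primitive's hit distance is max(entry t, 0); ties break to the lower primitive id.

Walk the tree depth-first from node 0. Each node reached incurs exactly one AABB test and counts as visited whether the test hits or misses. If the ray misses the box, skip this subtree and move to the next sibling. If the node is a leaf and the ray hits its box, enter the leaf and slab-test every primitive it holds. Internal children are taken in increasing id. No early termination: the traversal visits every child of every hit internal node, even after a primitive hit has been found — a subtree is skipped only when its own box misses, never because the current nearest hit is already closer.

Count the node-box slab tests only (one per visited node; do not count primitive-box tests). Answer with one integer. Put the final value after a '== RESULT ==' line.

Walk:
N0 x:[10/3,16] y:[-15,21] z:[14/3,47/3] -> hit [14/3,47/3], descend [4, 5, 8, 10]
  N4 x:[28/3,16] y:[8,19] z:[26/3,43/3] -> hit [28/3,43/3], descend [7, 9, 11]
    N7 x:[14,47/3] y:[15,19] z:[13,43/3] -> miss, prune
    N9 x:[28/3,29/3] y:[8,11] z:[26/3,29/3] -> hit [28/3,29/3] leaf, test {P7@t=28/3}
    N11 x:[46/3,16] y:[9,12] z:[31/3,32/3] -> miss, prune
  N5 x:[32/3,15] y:[-1,4] z:[14/3,22/3] -> miss, prune
  N8 x:[4,6] y:[-15,-1] z:[40/3,47/3] -> miss, prune
  N10 x:[10/3,26/3] y:[0,21] z:[26/3,43/3] -> hit [26/3,26/3], descend [2, 6]
    N2 x:[10/3,4] y:[19,21] z:[14,43/3] -> miss, prune
    N6 x:[8,26/3] y:[0,3] z:[26/3,28/3] -> miss, prune

Visited [0, 4, 7, 9, 11, 5, 8, 10, 2, 6]. Tests: 10 box, 1 leaf. Nearest: P7.

== RESULT ==
10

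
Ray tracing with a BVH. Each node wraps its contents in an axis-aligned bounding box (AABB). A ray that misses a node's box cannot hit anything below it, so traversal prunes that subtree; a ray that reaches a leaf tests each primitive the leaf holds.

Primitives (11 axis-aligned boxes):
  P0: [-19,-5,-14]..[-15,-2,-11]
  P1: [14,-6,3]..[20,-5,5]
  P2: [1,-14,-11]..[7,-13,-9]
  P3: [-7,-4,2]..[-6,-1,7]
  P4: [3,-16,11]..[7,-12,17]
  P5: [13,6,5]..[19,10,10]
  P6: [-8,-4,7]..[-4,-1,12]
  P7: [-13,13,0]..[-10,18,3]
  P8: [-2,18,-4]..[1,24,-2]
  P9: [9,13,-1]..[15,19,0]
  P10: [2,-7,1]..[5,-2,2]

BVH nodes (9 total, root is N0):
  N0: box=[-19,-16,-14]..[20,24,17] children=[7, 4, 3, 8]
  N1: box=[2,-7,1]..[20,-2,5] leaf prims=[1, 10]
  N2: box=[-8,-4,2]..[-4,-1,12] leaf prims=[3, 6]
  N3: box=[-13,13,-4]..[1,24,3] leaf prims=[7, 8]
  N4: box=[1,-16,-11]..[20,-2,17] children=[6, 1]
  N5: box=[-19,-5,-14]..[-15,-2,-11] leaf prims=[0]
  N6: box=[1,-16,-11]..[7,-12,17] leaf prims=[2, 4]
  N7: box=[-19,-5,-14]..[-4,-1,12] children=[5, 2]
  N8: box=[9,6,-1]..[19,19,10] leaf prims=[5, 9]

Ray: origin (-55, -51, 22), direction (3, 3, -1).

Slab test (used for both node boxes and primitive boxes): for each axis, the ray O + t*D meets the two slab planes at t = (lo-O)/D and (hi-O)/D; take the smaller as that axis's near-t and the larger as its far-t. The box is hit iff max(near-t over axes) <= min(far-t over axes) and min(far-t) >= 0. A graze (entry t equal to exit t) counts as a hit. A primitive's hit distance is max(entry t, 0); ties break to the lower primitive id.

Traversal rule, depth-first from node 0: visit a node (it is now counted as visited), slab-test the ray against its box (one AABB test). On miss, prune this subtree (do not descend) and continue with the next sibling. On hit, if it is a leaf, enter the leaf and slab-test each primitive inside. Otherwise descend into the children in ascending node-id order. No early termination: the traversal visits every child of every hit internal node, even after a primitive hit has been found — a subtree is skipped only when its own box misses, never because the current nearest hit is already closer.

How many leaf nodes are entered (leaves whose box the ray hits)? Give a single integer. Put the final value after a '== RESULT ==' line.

Traverse from the root:
N0 x:[12,25] y:[35/3,25] z:[5,36] -> hit [12,25], descend [3, 4, 7, 8]
  N3 x:[14,56/3] y:[64/3,25] z:[19,26] -> miss, prune
  N4 x:[56/3,25] y:[35/3,49/3] z:[5,33] -> miss, prune
  N7 x:[12,17] y:[46/3,50/3] z:[10,36] -> hit [46/3,50/3], descend [2, 5]
    N2 x:[47/3,17] y:[47/3,50/3] z:[10,20] -> hit [47/3,50/3] leaf, test {P3@t=16, P6(miss)}
    N5 x:[12,40/3] y:[46/3,49/3] z:[33,36] -> miss, prune
  N8 x:[64/3,74/3] y:[19,70/3] z:[12,23] -> hit [64/3,23] leaf, test {P5(miss), P9@t=22}

Summary -> nodes [0, 3, 4, 7, 2, 5, 8]; box-tests=7; leaf-entries=2; first=P3

== RESULT ==
2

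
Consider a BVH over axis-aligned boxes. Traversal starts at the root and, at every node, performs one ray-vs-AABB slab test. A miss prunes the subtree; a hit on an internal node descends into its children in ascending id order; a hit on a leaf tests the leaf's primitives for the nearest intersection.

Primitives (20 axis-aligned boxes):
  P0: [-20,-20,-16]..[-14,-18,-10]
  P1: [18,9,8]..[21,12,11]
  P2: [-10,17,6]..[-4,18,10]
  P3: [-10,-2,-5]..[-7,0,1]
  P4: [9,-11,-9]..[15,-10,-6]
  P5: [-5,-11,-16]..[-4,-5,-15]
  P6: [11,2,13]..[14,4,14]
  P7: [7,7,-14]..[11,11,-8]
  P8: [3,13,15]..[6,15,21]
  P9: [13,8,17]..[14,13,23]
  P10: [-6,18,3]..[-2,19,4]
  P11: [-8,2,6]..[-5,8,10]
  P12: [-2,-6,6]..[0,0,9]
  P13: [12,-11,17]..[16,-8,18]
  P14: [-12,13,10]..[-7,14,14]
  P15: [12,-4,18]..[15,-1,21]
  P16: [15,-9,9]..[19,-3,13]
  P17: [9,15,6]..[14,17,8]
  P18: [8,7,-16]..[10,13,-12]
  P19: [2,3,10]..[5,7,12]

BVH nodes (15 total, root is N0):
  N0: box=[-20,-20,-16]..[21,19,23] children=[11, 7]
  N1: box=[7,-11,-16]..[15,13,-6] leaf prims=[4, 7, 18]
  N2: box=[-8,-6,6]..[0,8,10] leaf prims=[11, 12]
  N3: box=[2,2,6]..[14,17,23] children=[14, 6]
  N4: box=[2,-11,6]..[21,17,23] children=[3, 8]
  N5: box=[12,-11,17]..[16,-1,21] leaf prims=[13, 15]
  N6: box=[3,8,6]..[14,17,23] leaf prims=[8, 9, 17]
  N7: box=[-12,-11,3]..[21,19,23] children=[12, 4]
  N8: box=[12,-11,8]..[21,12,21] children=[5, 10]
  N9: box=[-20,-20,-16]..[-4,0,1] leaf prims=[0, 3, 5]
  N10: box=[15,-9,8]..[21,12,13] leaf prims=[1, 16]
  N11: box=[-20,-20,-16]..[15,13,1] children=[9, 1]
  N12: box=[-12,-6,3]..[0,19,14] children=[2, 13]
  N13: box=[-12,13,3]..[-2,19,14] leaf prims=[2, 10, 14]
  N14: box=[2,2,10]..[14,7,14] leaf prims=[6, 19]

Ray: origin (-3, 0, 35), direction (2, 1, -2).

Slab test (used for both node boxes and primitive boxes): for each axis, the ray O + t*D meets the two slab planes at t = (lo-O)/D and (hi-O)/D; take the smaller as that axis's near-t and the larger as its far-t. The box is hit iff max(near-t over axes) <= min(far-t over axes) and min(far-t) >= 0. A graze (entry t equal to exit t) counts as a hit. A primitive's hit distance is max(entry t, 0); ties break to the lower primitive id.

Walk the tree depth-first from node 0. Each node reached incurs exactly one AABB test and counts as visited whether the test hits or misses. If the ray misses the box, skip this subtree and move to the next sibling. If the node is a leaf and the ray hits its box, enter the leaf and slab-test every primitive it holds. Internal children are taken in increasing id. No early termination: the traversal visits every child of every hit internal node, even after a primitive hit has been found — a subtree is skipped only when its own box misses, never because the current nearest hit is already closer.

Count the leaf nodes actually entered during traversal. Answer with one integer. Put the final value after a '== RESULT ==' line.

Walk:
N0 x:[-17/2,12] y:[-20,19] z:[6,51/2] -> hit [6,12], descend [7, 11]
  N7 x:[-9/2,12] y:[-11,19] z:[6,16] -> hit [6,12], descend [4, 12]
    N4 x:[5/2,12] y:[-11,17] z:[6,29/2] -> hit [6,12], descend [3, 8]
      N3 x:[5/2,17/2] y:[2,17] z:[6,29/2] -> hit [6,17/2], descend [6, 14]
        N6 x:[3,17/2] y:[8,17] z:[6,29/2] -> hit [8,17/2] leaf, test {P8(miss), P9@t=8, P17(miss)}
        N14 x:[5/2,17/2] y:[2,7] z:[21/2,25/2] -> miss, prune
      N8 x:[15/2,12] y:[-11,12] z:[7,27/2] -> hit [15/2,12], descend [5, 10]
        N5 x:[15/2,19/2] y:[-11,-1] z:[7,9] -> miss, prune
        N10 x:[9,12] y:[-9,12] z:[11,27/2] -> hit [11,12] leaf, test {P1@t=12, P16(miss)}
    N12 x:[-9/2,3/2] y:[-6,19] z:[21/2,16] -> miss, prune
  N11 x:[-17/2,9] y:[-20,13] z:[17,51/2] -> miss, prune

Summary -> nodes [0, 7, 4, 3, 6, 14, 8, 5, 10, 12, 11]; box-tests=11; leaf-entries=2; first=P9

== RESULT ==
2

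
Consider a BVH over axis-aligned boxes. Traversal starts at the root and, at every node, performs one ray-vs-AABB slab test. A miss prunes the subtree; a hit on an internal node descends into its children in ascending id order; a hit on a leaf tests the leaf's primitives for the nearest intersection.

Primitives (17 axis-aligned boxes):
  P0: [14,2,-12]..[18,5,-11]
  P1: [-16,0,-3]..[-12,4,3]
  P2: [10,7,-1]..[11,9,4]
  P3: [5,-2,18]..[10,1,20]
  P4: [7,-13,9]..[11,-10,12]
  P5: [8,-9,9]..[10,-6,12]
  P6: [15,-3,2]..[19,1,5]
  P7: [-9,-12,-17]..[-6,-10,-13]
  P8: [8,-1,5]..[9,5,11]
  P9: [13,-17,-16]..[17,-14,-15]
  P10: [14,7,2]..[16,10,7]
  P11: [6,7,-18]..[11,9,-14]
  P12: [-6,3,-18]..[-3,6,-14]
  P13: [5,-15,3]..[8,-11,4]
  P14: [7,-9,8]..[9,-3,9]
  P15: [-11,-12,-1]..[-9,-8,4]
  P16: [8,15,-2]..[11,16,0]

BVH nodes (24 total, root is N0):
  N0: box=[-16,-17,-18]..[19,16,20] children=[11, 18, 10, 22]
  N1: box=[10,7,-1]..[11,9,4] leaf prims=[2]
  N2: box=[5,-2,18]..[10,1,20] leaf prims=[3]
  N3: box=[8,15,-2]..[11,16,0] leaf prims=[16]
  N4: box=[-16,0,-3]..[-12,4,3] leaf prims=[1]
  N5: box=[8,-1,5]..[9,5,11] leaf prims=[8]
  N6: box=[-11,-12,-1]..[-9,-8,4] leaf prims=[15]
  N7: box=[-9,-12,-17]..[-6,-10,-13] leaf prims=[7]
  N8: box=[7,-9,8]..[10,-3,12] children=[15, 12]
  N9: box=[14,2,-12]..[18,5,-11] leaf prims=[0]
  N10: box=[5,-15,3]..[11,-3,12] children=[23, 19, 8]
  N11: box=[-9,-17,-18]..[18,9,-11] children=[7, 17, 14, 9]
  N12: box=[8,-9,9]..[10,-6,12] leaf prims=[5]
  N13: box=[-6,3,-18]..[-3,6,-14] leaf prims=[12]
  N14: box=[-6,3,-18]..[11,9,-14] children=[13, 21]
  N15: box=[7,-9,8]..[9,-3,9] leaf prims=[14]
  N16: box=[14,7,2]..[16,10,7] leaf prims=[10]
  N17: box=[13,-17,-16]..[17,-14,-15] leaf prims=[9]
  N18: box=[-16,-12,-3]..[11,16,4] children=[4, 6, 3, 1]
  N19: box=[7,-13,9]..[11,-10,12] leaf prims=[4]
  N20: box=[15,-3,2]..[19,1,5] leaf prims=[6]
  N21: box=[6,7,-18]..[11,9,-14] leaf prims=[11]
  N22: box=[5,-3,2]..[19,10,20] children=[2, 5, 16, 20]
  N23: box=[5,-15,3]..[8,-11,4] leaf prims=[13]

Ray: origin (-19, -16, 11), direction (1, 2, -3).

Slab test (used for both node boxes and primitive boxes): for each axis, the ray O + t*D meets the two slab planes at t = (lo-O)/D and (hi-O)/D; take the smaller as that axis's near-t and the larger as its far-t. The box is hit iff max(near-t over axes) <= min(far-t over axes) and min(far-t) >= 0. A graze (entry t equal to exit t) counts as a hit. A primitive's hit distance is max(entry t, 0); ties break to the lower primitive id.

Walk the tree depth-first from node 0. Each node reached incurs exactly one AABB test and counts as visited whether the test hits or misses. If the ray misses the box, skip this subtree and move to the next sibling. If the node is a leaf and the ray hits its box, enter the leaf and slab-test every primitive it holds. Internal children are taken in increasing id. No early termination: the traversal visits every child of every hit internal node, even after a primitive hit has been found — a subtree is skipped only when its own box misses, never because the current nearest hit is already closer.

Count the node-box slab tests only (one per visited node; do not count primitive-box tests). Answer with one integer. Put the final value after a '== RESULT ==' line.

Trace the traversal:
N0 x:[3,38] y:[-1/2,16] z:[-3,29/3] -> hit [3,29/3], descend [10, 11, 18, 22]
  N10 x:[24,30] y:[1/2,13/2] z:[-1/3,8/3] -> miss, prune
  N11 x:[10,37] y:[-1/2,25/2] z:[22/3,29/3] -> miss, prune
  N18 x:[3,30] y:[2,16] z:[7/3,14/3] -> hit [3,14/3], descend [1, 3, 4, 6]
    N1 x:[29,30] y:[23/2,25/2] z:[7/3,4] -> miss, prune
    N3 x:[27,30] y:[31/2,16] z:[11/3,13/3] -> miss, prune
    N4 x:[3,7] y:[8,10] z:[8/3,14/3] -> miss, prune
    N6 x:[8,10] y:[2,4] z:[7/3,4] -> miss, prune
  N22 x:[24,38] y:[13/2,13] z:[-3,3] -> miss, prune

9 AABB tests over nodes [0, 10, 11, 18, 1, 3, 4, 6, 22]; 0 leaves entered; closest miss.

== RESULT ==
9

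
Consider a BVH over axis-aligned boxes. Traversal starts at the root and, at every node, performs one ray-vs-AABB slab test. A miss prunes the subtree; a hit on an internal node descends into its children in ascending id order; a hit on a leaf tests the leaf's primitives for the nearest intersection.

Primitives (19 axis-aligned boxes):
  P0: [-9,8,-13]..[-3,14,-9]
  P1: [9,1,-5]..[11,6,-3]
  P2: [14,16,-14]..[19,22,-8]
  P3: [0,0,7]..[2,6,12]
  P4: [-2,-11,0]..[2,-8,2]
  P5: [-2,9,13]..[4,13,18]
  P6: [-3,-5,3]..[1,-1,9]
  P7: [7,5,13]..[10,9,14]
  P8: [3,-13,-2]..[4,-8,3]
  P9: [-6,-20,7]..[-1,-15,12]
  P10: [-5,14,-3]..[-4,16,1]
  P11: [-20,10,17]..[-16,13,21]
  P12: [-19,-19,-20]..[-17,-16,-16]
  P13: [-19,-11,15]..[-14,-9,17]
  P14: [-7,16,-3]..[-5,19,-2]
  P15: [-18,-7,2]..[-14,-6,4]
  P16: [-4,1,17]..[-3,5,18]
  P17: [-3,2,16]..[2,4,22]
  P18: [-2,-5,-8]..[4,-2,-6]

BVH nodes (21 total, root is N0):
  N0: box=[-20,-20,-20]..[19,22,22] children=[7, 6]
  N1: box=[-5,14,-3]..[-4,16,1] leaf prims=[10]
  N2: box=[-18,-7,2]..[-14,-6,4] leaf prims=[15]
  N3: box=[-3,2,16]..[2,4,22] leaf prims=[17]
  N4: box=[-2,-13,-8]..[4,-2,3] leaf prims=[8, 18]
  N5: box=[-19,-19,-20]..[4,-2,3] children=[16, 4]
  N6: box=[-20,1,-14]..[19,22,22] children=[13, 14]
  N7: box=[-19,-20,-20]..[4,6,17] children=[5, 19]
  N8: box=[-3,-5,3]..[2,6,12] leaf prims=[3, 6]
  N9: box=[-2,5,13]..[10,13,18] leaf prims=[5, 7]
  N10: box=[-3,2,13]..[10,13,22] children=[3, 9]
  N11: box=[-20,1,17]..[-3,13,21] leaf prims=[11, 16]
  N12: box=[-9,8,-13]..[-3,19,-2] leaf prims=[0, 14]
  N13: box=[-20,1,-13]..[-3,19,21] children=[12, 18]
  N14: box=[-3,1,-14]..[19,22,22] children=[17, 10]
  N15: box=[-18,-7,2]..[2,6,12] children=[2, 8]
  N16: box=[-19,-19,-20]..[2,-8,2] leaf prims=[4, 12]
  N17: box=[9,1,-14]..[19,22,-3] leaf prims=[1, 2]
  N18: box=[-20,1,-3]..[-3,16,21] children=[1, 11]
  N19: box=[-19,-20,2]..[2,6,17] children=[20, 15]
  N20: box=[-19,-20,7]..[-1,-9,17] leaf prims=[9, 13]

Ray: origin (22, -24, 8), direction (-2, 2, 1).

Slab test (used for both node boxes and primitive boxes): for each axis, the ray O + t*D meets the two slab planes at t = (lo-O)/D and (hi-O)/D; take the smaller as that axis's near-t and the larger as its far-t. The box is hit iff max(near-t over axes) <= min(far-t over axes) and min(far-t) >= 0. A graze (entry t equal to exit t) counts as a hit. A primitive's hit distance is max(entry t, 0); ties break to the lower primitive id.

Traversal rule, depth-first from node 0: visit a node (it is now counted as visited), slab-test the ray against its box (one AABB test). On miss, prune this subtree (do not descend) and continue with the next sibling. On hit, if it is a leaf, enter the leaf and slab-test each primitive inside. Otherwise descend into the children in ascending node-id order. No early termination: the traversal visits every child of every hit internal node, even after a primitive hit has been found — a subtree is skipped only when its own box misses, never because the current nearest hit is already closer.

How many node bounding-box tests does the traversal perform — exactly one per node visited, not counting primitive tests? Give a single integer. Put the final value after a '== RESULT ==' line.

Trace the traversal:
N0 x:[3/2,21] y:[2,23] z:[-28,14] -> hit [2,14], descend [6, 7]
  N6 x:[3/2,21] y:[25/2,23] z:[-22,14] -> hit [25/2,14], descend [13, 14]
    N13 x:[25/2,21] y:[25/2,43/2] z:[-21,13] -> hit [25/2,13], descend [12, 18]
      N12 x:[25/2,31/2] y:[16,43/2] z:[-21,-10] -> miss, prune
      N18 x:[25/2,21] y:[25/2,20] z:[-11,13] -> hit [25/2,13], descend [1, 11]
        N1 x:[13,27/2] y:[19,20] z:[-11,-7] -> miss, prune
        N11 x:[25/2,21] y:[25/2,37/2] z:[9,13] -> hit [25/2,13] leaf, test {P11(miss), P16(miss)}
    N14 x:[3/2,25/2] y:[25/2,23] z:[-22,14] -> hit [25/2,25/2], descend [10, 17]
      N10 x:[6,25/2] y:[13,37/2] z:[5,14] -> miss, prune
      N17 x:[3/2,13/2] y:[25/2,23] z:[-22,-11] -> miss, prune
  N7 x:[9,41/2] y:[2,15] z:[-28,9] -> hit [9,9], descend [5, 19]
    N5 x:[9,41/2] y:[5/2,11] z:[-28,-5] -> miss, prune
    N19 x:[10,41/2] y:[2,15] z:[-6,9] -> miss, prune

13 AABB tests over nodes [0, 6, 13, 12, 18, 1, 11, 14, 10, 17, 7, 5, 19]; 1 leaf entered; closest miss.

== RESULT ==
13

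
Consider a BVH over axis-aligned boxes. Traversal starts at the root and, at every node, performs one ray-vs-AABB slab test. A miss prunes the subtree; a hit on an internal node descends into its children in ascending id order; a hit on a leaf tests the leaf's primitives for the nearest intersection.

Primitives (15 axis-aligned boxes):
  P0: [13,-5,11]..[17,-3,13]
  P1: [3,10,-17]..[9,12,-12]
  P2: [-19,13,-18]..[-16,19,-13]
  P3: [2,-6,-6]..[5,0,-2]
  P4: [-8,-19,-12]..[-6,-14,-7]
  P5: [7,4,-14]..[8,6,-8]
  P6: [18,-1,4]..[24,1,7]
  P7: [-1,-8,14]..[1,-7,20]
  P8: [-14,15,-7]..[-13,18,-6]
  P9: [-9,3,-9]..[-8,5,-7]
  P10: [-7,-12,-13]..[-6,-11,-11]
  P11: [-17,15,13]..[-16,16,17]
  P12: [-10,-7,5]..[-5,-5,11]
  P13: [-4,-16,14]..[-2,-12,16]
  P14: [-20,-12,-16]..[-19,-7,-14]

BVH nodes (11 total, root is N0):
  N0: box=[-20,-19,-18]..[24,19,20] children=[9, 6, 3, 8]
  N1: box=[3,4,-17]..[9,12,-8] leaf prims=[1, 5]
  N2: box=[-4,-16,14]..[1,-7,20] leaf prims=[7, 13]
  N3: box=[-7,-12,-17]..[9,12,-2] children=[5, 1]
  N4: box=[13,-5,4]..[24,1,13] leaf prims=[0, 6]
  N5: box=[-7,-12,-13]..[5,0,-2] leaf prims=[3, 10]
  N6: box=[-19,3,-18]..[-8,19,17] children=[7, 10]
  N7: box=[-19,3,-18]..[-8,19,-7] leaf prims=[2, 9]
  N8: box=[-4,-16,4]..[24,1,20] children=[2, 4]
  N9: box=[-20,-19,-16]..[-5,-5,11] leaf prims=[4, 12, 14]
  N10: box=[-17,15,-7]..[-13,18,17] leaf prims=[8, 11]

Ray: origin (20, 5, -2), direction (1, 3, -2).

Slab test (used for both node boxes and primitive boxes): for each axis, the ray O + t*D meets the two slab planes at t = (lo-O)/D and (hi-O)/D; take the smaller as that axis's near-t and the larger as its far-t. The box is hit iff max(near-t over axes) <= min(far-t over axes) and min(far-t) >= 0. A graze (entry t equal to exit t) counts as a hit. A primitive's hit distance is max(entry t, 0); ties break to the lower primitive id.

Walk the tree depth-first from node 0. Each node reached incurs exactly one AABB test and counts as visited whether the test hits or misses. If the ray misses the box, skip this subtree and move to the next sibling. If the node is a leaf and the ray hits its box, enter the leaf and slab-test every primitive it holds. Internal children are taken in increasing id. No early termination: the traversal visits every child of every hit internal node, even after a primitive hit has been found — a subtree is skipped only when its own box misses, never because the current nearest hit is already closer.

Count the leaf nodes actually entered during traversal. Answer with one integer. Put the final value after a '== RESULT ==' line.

Walk:
N0 x:[-40,4] y:[-8,14/3] z:[-11,8] -> hit [-8,4], descend [3, 6, 8, 9]
  N3 x:[-27,-11] y:[-17/3,7/3] z:[0,15/2] -> miss, prune
  N6 x:[-39,-28] y:[-2/3,14/3] z:[-19/2,8] -> miss, prune
  N8 x:[-24,4] y:[-7,-4/3] z:[-11,-3] -> miss, prune
  N9 x:[-40,-25] y:[-8,-10/3] z:[-13/2,7] -> miss, prune

Summary -> nodes [0, 3, 6, 8, 9]; box-tests=5; leaf-entries=0; first=miss

== RESULT ==
0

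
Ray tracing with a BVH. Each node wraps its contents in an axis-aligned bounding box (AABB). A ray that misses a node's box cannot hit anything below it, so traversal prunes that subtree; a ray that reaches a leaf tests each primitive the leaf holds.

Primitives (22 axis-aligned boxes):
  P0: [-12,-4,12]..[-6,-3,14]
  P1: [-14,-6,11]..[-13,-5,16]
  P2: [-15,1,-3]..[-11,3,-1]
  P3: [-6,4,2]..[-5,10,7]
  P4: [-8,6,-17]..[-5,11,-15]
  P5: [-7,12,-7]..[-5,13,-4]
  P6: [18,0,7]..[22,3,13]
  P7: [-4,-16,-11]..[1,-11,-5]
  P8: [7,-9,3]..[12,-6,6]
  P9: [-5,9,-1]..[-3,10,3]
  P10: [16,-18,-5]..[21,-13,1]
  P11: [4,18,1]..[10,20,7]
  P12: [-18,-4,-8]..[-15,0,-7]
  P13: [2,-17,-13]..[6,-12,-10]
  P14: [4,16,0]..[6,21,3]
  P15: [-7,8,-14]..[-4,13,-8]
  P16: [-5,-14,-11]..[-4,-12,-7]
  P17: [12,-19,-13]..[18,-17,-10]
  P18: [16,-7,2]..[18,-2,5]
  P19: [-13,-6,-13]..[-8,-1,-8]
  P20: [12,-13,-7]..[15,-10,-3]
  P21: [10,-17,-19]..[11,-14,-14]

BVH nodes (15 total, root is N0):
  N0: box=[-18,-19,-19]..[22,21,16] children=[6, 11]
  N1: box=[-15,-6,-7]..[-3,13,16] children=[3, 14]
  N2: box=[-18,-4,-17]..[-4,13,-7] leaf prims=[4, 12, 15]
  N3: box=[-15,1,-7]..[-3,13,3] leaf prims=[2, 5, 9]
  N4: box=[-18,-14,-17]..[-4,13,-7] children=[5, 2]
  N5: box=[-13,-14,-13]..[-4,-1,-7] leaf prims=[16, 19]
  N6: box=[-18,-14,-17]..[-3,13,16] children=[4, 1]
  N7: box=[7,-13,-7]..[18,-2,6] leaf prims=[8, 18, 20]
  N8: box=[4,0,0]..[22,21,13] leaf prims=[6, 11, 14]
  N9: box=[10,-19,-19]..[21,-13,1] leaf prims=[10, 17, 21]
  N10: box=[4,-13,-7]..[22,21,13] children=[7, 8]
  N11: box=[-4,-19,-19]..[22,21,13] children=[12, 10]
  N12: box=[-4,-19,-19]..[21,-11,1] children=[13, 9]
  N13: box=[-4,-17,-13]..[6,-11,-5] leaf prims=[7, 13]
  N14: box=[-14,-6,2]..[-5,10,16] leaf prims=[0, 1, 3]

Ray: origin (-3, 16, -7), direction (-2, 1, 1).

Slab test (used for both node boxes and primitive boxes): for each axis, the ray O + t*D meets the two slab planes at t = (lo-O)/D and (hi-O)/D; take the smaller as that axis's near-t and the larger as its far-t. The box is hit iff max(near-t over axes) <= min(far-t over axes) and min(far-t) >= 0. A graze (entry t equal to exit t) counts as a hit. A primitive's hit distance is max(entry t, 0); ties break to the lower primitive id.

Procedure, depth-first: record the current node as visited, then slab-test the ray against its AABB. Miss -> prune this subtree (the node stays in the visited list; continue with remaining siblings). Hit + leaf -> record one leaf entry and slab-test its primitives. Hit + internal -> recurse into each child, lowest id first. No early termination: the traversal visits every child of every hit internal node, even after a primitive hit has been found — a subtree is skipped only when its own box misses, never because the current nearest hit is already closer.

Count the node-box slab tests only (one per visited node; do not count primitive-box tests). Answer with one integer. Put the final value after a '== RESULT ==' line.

Traverse from the root:
N0 x:[-25/2,15/2] y:[-35,5] z:[-12,23] -> hit [-12,5], descend [6, 11]
  N6 x:[0,15/2] y:[-30,-3] z:[-10,23] -> miss, prune
  N11 x:[-25/2,1/2] y:[-35,5] z:[-12,20] -> hit [-12,1/2], descend [10, 12]
    N10 x:[-25/2,-7/2] y:[-29,5] z:[0,20] -> miss, prune
    N12 x:[-12,1/2] y:[-35,-27] z:[-12,8] -> miss, prune

order=[0, 6, 11, 10, 12]  |boxes|=5  |leaves|=0  hit=miss

== RESULT ==
5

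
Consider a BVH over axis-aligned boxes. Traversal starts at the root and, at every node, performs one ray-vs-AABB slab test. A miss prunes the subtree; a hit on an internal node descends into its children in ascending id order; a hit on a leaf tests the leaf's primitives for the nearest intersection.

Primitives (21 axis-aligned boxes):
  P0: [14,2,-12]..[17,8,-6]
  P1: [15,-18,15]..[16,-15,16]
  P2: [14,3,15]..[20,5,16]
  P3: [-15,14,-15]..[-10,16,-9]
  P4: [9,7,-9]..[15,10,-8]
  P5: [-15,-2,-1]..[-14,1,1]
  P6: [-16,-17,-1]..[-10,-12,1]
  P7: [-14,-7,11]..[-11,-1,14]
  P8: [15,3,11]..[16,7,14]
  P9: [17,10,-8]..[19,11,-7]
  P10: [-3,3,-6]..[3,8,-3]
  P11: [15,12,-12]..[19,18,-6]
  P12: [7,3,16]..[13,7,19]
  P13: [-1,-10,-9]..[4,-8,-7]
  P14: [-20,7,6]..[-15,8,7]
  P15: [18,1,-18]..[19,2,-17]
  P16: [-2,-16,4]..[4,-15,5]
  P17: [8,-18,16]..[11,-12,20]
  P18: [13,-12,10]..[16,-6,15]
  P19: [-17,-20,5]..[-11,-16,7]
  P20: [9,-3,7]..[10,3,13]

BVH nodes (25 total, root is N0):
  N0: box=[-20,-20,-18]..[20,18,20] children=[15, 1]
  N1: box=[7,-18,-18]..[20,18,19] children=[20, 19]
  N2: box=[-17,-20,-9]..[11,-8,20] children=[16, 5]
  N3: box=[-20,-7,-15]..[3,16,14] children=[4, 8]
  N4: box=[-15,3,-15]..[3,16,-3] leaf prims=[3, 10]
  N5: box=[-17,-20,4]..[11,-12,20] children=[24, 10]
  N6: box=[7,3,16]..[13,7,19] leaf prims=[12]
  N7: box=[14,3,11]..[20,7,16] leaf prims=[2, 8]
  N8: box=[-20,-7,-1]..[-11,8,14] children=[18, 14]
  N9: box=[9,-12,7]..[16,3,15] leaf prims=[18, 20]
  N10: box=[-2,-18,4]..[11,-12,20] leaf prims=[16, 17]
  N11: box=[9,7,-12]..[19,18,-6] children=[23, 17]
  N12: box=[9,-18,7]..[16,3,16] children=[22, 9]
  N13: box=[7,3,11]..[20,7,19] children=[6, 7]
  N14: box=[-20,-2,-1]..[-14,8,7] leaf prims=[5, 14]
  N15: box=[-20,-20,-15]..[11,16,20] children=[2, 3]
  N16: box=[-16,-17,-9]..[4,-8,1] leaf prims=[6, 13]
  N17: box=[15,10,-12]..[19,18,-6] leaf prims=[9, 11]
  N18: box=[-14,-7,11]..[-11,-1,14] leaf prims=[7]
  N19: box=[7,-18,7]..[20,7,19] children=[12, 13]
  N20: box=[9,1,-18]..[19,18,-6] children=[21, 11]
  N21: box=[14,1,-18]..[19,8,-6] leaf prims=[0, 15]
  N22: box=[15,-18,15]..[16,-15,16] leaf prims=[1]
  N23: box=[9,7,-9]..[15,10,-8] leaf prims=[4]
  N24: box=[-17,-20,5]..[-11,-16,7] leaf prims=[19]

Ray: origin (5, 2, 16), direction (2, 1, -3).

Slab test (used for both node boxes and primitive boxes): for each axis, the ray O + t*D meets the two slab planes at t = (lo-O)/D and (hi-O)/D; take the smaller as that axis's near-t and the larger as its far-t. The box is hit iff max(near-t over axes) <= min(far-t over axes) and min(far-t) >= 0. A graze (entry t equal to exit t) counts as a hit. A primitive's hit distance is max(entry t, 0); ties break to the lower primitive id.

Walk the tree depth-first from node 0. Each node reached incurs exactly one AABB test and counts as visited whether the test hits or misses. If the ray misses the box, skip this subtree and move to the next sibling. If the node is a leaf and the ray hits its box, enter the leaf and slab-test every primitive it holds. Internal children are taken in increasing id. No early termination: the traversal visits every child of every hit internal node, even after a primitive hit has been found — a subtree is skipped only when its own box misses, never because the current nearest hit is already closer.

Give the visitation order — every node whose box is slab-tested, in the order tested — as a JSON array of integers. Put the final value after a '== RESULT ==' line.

Walk:
N0 x:[-25/2,15/2] y:[-22,16] z:[-4/3,34/3] -> hit [-4/3,15/2], descend [1, 15]
  N1 x:[1,15/2] y:[-20,16] z:[-1,34/3] -> hit [1,15/2], descend [19, 20]
    N19 x:[1,15/2] y:[-20,5] z:[-1,3] -> hit [1,3], descend [12, 13]
      N12 x:[2,11/2] y:[-20,1] z:[0,3] -> miss, prune
      N13 x:[1,15/2] y:[1,5] z:[-1,5/3] -> hit [1,5/3], descend [6, 7]
        N6 x:[1,4] y:[1,5] z:[-1,0] -> miss, prune
        N7 x:[9/2,15/2] y:[1,5] z:[0,5/3] -> miss, prune
    N20 x:[2,7] y:[-1,16] z:[22/3,34/3] -> miss, prune
  N15 x:[-25/2,3] y:[-22,14] z:[-4/3,31/3] -> hit [-4/3,3], descend [2, 3]
    N2 x:[-11,3] y:[-22,-10] z:[-4/3,25/3] -> miss, prune
    N3 x:[-25/2,-1] y:[-9,14] z:[2/3,31/3] -> miss, prune

order=[0, 1, 19, 12, 13, 6, 7, 20, 15, 2, 3]  |boxes|=11  |leaves|=0  hit=miss

== RESULT ==
[0, 1, 19, 12, 13, 6, 7, 20, 15, 2, 3]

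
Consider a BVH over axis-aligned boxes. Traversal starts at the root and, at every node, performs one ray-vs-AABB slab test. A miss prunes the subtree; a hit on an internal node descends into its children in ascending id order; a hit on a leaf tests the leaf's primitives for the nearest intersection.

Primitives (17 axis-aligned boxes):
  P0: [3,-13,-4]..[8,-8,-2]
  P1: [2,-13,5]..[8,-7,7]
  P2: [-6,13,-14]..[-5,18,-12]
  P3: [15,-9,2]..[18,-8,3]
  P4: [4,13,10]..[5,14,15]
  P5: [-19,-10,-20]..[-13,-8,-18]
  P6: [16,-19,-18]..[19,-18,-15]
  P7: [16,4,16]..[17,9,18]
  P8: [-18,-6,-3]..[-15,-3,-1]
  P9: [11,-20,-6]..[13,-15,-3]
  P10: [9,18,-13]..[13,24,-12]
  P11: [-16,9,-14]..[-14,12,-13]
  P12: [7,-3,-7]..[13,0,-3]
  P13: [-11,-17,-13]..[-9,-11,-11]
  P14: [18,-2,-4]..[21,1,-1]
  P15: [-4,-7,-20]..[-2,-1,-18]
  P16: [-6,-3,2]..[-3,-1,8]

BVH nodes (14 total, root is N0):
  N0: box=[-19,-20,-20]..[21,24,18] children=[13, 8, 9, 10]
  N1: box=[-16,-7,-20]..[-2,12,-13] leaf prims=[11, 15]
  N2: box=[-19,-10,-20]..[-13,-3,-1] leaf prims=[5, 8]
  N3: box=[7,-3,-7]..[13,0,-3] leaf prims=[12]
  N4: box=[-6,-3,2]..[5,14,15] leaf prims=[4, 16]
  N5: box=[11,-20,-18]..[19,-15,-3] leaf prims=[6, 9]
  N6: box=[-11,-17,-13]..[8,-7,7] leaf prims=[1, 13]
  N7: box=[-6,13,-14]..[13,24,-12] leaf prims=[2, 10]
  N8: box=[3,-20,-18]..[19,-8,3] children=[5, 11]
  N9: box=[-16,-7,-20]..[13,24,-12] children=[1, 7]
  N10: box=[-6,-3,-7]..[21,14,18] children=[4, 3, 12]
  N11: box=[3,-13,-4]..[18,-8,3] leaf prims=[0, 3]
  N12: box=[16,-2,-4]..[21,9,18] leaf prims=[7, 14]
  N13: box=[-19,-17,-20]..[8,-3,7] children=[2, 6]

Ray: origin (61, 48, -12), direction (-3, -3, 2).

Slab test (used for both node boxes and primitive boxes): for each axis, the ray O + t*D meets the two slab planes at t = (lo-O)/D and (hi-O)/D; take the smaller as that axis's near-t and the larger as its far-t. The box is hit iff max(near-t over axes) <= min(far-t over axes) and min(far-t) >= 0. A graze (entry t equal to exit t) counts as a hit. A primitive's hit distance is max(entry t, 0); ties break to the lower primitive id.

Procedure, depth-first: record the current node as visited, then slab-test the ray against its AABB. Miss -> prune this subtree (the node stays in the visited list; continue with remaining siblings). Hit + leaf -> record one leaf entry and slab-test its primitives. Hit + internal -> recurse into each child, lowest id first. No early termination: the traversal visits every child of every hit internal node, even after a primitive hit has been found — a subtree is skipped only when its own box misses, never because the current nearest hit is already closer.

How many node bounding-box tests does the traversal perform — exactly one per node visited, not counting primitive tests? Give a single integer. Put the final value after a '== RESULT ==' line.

Walk:
N0 x:[40/3,80/3] y:[8,68/3] z:[-4,15] -> hit [40/3,15], descend [8, 9, 10, 13]
  N8 x:[14,58/3] y:[56/3,68/3] z:[-3,15/2] -> miss, prune
  N9 x:[16,77/3] y:[8,55/3] z:[-4,0] -> miss, prune
  N10 x:[40/3,67/3] y:[34/3,17] z:[5/2,15] -> hit [40/3,15], descend [3, 4, 12]
    N3 x:[16,18] y:[16,17] z:[5/2,9/2] -> miss, prune
    N4 x:[56/3,67/3] y:[34/3,17] z:[7,27/2] -> miss, prune
    N12 x:[40/3,15] y:[13,50/3] z:[4,15] -> hit [40/3,15] leaf, test {P7@t=44/3, P14(miss)}
  N13 x:[53/3,80/3] y:[17,65/3] z:[-4,19/2] -> miss, prune

order=[0, 8, 9, 10, 3, 4, 12, 13]  |boxes|=8  |leaves|=1  hit=P7

== RESULT ==
8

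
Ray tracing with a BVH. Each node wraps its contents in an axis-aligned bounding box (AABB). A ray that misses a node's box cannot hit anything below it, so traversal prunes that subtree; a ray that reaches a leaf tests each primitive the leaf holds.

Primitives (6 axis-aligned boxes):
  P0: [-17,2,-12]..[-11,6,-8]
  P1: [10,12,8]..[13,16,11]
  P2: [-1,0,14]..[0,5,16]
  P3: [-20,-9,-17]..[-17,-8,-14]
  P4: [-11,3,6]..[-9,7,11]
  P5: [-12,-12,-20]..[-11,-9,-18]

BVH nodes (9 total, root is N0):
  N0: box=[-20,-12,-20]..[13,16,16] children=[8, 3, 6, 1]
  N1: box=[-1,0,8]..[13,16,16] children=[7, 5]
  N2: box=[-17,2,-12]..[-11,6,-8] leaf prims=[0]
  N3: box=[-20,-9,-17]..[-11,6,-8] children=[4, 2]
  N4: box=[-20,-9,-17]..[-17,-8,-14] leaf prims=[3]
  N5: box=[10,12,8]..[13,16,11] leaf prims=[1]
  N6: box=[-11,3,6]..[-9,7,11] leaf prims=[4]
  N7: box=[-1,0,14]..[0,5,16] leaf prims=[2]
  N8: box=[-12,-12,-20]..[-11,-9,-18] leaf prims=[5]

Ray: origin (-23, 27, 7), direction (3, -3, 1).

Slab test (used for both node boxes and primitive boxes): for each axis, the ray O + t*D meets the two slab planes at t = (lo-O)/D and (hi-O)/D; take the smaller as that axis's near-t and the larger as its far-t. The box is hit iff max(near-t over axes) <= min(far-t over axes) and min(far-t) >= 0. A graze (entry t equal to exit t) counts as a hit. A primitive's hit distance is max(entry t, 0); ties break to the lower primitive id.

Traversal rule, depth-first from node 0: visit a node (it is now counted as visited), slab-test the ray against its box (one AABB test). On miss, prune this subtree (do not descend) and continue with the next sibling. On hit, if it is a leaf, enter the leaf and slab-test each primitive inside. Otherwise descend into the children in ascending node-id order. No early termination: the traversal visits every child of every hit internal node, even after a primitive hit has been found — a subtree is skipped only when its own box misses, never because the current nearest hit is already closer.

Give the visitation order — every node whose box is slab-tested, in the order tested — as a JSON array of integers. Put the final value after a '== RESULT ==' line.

Trace the traversal:
N0 x:[1,12] y:[11/3,13] z:[-27,9] -> hit [11/3,9], descend [1, 3, 6, 8]
  N1 x:[22/3,12] y:[11/3,9] z:[1,9] -> hit [22/3,9], descend [5, 7]
    N5 x:[11,12] y:[11/3,5] z:[1,4] -> miss, prune
    N7 x:[22/3,23/3] y:[22/3,9] z:[7,9] -> hit [22/3,23/3] leaf, test {P2@t=22/3}
  N3 x:[1,4] y:[7,12] z:[-24,-15] -> miss, prune
  N6 x:[4,14/3] y:[20/3,8] z:[-1,4] -> miss, prune
  N8 x:[11/3,4] y:[12,13] z:[-27,-25] -> miss, prune

Visited [0, 1, 5, 7, 3, 6, 8]. Tests: 7 box, 1 leaf. Nearest: P2.

== RESULT ==
[0, 1, 5, 7, 3, 6, 8]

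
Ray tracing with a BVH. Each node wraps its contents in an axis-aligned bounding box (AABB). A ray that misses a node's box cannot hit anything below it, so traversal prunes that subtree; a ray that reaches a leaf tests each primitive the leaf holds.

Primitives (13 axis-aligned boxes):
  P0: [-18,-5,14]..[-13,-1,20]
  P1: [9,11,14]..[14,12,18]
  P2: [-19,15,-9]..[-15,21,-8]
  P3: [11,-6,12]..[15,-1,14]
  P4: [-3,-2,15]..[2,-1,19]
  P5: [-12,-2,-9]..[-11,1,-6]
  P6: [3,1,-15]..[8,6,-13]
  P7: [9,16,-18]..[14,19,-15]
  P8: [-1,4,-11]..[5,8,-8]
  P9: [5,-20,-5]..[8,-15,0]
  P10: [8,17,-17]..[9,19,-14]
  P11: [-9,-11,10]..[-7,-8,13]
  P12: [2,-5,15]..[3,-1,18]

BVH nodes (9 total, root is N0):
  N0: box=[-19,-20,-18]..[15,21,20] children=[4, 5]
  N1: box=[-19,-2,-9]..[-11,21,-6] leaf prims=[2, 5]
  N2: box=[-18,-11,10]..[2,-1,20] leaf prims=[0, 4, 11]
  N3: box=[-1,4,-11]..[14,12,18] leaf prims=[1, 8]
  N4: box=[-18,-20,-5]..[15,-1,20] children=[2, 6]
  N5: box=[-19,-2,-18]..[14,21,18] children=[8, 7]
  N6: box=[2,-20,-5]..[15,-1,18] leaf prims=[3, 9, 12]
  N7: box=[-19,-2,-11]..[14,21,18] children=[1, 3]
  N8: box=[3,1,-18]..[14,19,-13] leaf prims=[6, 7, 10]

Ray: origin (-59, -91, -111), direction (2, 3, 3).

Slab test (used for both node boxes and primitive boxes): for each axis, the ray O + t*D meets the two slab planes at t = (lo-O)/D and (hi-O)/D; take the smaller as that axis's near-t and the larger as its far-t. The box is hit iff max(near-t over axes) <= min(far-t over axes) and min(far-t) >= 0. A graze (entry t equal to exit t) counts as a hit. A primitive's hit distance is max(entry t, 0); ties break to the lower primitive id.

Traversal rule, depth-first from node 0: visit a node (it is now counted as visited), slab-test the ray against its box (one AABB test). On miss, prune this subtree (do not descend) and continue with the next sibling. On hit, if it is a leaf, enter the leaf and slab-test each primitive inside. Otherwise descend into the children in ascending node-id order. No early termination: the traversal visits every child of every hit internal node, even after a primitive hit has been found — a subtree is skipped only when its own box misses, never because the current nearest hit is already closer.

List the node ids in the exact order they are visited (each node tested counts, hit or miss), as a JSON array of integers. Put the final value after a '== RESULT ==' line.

Traverse from the root:
N0 x:[20,37] y:[71/3,112/3] z:[31,131/3] -> hit [31,37], descend [4, 5]
  N4 x:[41/2,37] y:[71/3,30] z:[106/3,131/3] -> miss, prune
  N5 x:[20,73/2] y:[89/3,112/3] z:[31,43] -> hit [31,73/2], descend [7, 8]
    N7 x:[20,73/2] y:[89/3,112/3] z:[100/3,43] -> hit [100/3,73/2], descend [1, 3]
      N1 x:[20,24] y:[89/3,112/3] z:[34,35] -> miss, prune
      N3 x:[29,73/2] y:[95/3,103/3] z:[100/3,43] -> hit [100/3,103/3] leaf, test {P1(miss), P8(miss)}
    N8 x:[31,73/2] y:[92/3,110/3] z:[31,98/3] -> hit [31,98/3] leaf, test {P6@t=32, P7(miss), P10(miss)}

7 AABB tests over nodes [0, 4, 5, 7, 1, 3, 8]; 2 leaves entered; closest P6.

== RESULT ==
[0, 4, 5, 7, 1, 3, 8]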